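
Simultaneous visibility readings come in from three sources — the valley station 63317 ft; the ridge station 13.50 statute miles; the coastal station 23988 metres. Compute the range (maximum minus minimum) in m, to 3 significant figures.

4690 m

the valley station: 63317 ft = 19299.02 m.
the ridge station: 13.50 SM = 21726.14 m.
Spread: 23988.00 − 19299.02 = 4690 m.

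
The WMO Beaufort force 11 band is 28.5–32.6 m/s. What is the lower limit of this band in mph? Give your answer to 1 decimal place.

63.8 mph

28.5–32.6 m/s × 2.237 = 63.8–72.9 mph.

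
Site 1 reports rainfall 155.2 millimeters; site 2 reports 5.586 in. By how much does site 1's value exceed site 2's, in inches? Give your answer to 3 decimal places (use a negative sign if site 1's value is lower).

site 1: 155.2 mm = 6.11024 in.
Difference: 6.11024 − 5.58600 = 0.524 in.

0.524 in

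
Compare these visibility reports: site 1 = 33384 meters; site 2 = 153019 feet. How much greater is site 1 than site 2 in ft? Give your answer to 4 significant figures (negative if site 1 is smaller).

site 1: 33384 m = 109527.56 ft.
Difference: 109527.56 − 153019.00 = -43490 ft.

-43490 ft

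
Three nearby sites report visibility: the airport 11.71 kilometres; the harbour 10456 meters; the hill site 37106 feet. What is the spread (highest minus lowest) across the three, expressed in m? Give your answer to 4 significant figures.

the airport: 11.71 km = 11710.00 m.
the hill site: 37106 ft = 11309.91 m.
Spread: 11710.00 − 10456.00 = 1254 m.

1254 m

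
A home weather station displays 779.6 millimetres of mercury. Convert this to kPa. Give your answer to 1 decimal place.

1 mmHg = 0.133322 kPa, so 779.6 × 0.133322 = 103.9 kPa.

103.9 kPa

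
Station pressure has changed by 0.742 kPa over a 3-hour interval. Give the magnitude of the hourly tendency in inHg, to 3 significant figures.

0.0730 inHg per hour

0.742 kPa / 3 h × 0.2953 inHg/kPa = 0.0730 inHg/h.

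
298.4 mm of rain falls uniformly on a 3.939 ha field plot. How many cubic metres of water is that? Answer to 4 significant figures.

11750 cubic metres

Area: 3.939 ha = 39390 m².
1 mm over 1 m² is 1 L, so volume = 298.4 × 39390 = 11753976 L = 11750 m³.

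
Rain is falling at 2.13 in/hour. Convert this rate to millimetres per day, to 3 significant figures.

2.13 in/hour × 25.4 mm/in × 24 hour/day = 1300 mm/day.

1300 mm/day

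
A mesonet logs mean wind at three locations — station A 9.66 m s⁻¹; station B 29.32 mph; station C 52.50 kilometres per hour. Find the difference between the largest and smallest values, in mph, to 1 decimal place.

11.0 mph

station A: 9.66 m/s = 21.609 mph.
station C: 52.50 km/h = 32.622 mph.
Spread: 32.622 − 21.609 = 11.0 mph.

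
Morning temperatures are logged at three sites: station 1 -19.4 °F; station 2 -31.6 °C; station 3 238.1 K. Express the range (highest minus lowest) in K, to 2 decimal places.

6.49 K

station 1: -19.4 °F = -28.556 °C.
station 3: 238.1 K = -35.050 °C.
Spread: (-28.556) − (-35.050) = 6.494 °C.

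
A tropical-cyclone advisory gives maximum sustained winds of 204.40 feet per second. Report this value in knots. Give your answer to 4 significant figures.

121.1 kt

1 ft/s = 0.592484 kt, so 204.40 × 0.592484 = 121.1 kt.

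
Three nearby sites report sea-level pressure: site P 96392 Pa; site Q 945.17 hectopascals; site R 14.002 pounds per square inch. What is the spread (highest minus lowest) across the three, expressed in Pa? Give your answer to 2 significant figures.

2000 Pa

site Q: 945.17 hPa = 94517.00 Pa.
site R: 14.002 psi = 96540.39 Pa.
Spread: 96540.39 − 94517.00 = 2000 Pa.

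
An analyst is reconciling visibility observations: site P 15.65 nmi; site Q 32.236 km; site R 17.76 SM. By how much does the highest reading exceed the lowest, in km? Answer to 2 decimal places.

3.65 km

site P: 15.65 nmi = 28.9838 km.
site R: 17.76 SM = 28.5819 km.
Spread: 32.2360 − 28.5819 = 3.65 km.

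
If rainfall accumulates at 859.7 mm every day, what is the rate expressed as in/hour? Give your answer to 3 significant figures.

1.41 in/hour

859.7 mm/day × 0.0393701 in/mm × 0.0416667 day/hour = 1.41 in/hour.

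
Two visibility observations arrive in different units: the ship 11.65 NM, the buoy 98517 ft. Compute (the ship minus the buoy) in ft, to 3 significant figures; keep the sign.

the ship: 11.65 nmi = 70786.75 ft.
Difference: 70786.75 − 98517.00 = -27700 ft.

-27700 ft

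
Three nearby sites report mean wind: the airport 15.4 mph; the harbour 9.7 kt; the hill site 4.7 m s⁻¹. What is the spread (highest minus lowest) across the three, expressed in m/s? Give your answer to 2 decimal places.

the airport: 15.4 mph = 6.8844 m/s.
the harbour: 9.7 kt = 4.9901 m/s.
Spread: 6.8844 − 4.7000 = 2.18 m/s.

2.18 m/s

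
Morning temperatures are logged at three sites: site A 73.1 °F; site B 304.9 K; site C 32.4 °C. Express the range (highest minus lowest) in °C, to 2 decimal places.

site A: 73.1 °F = 22.833 °C.
site B: 304.9 K = 31.750 °C.
Spread: 32.400 − 22.833 = 9.567 °C.

9.57 °C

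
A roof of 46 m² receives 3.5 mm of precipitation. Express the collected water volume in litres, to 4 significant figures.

1 mm over 1 m² is 1 L, so volume = 3.5 × 46 = 161 L ≈ 161.0 L.

161.0 litres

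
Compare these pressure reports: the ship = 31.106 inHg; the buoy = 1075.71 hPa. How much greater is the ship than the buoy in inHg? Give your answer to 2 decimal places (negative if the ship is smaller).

the buoy: 1075.71 hPa = 31.7657 inHg.
Difference: 31.1060 − 31.7657 = -0.66 inHg.

-0.66 inHg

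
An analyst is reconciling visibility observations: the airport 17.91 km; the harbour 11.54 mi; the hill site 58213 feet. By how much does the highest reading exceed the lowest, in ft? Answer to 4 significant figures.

the airport: 17.91 km = 58759.84 ft.
the harbour: 11.54 SM = 60931.20 ft.
Spread: 60931.20 − 58213.00 = 2718 ft.

2718 ft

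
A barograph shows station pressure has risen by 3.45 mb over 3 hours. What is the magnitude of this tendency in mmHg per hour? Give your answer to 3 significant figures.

3.45 mb / 3 h × 0.750062 mmHg/mb = 0.863 mmHg/h.

0.863 mmHg per hour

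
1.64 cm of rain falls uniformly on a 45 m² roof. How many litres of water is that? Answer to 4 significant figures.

Depth: 1.64 cm × 10 = 16.4 mm.
1 mm over 1 m² is 1 L, so volume = 16.4 × 45 = 738 L ≈ 738.0 L.

738.0 litres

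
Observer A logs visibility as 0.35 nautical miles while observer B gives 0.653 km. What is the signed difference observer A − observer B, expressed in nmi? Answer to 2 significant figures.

-0.0026 nmi

observer B: 0.653 km = 0.352592 nmi.
Difference: 0.350000 − 0.352592 = -0.0026 nmi.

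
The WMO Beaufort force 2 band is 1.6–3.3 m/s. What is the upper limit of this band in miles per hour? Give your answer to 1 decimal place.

7.4 mph

1.6–3.3 m/s × 2.237 = 3.6–7.4 mph.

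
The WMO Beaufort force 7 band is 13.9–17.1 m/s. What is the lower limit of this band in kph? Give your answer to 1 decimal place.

50.0 km/h

13.9–17.1 m/s × 3.6 = 50.0–61.6 km/h.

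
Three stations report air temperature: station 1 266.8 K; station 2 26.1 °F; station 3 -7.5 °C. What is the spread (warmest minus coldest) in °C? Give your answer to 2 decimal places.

4.22 °C

station 1: 266.8 K = -6.350 °C.
station 2: 26.1 °F = -3.278 °C.
Spread: (-3.278) − (-7.500) = 4.222 °C.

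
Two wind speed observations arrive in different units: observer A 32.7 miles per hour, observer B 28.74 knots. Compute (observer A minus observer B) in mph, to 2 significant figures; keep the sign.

-0.37 mph

observer B: 28.74 kt = 33.0734 mph.
Difference: 32.7000 − 33.0734 = -0.37 mph.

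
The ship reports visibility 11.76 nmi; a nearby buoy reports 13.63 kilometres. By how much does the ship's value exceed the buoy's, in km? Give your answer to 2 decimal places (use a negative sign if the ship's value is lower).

8.15 km

the ship: 11.76 nmi = 21.7795 km.
Difference: 21.7795 − 13.6300 = 8.15 km.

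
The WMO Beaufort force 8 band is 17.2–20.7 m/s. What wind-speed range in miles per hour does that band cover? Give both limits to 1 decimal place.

38.5 to 46.3 mph

17.2–20.7 m/s × 2.237 = 38.5–46.3 mph.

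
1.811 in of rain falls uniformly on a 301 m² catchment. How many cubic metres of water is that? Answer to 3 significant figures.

Depth: 1.811 in × 25.4 = 45.9994 mm.
1 mm over 1 m² is 1 L, so volume = 45.9994 × 301 = 13845.819 L = 13.8 m³.

13.8 cubic metres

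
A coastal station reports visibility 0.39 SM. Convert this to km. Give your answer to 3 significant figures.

0.628 km

1 SM = 1.60934 km, so 0.39 × 1.60934 = 0.628 km.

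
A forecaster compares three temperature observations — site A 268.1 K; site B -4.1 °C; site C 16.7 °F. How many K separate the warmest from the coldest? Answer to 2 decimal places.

site A: 268.1 K = -5.050 °C.
site C: 16.7 °F = -8.500 °C.
Spread: (-4.100) − (-8.500) = 4.400 °C.

4.40 K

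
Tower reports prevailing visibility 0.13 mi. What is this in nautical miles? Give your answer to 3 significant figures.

1 SM = 0.868976 nmi, so 0.13 × 0.868976 = 0.113 nmi.

0.113 nmi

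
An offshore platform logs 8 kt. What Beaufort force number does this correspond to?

Beaufort force 3

8 kt lies in the Beaufort 3 band (gentle breeze, 7–10 kt).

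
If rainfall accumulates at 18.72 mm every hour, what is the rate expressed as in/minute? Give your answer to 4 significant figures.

0.01228 in/minute

18.72 mm/hour × 0.0393701 in/mm × 0.0166667 hour/minute = 0.01228 in/minute.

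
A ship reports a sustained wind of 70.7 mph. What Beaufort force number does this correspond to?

Beaufort force 11

70.7 mph = 31.6 m/s, which is Beaufort 11 (violent storm, 28.5–32.6 m/s).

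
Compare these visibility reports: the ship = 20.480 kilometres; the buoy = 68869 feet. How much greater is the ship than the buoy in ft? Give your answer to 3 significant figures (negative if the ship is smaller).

-1680 ft

the ship: 20.480 km = 67191.60 ft.
Difference: 67191.60 − 68869.00 = -1680 ft.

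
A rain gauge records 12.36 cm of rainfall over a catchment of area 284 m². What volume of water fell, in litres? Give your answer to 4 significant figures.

Depth: 12.36 cm × 10 = 123.6 mm.
1 mm over 1 m² is 1 L, so volume = 123.6 × 284 = 35102.4 L ≈ 35100 L.

35100 litres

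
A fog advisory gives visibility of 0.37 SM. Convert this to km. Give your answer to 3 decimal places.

1 SM = 1.60934 km, so 0.37 × 1.60934 = 0.595 km.

0.595 km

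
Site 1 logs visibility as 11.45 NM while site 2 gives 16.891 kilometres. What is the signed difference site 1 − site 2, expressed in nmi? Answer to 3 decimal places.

2.330 nmi

site 2: 16.891 km = 9.12041 nmi.
Difference: 11.45000 − 9.12041 = 2.330 nmi.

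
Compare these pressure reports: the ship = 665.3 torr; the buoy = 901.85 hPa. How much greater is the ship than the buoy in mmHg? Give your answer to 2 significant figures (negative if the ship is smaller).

the buoy: 901.85 hPa = 676.44 mmHg.
Difference: 665.30 − 676.44 = -11 mmHg.

-11 mmHg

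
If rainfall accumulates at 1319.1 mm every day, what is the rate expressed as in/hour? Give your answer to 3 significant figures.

1319.1 mm/day × 0.0393701 in/mm × 0.0416667 day/hour = 2.16 in/hour.

2.16 in/hour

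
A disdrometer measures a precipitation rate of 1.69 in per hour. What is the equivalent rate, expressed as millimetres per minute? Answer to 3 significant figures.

1.69 in/hour × 25.4 mm/in × 0.0166667 hour/minute = 0.715 mm/minute.

0.715 mm/minute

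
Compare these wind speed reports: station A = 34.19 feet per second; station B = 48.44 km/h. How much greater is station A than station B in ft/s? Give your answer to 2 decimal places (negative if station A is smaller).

-9.96 ft/s

station B: 48.44 km/h = 44.1455 ft/s.
Difference: 34.1900 − 44.1455 = -9.96 ft/s.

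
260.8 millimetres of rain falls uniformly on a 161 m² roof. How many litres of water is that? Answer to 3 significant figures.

42000 litres

1 mm over 1 m² is 1 L, so volume = 260.8 × 161 = 41988.8 L ≈ 42000 L.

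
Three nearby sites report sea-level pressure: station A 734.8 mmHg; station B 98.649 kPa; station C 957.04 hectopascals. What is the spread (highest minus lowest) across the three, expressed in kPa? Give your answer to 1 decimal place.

station A: 734.8 mmHg = 97.965 kPa.
station C: 957.04 hPa = 95.704 kPa.
Spread: 98.649 − 95.704 = 2.9 kPa.

2.9 kPa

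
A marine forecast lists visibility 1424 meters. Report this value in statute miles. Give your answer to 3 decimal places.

1 m = 0.000621371 SM, so 1424 × 0.000621371 = 0.885 SM.

0.885 SM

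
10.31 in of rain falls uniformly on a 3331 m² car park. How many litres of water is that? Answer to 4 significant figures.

Depth: 10.31 in × 25.4 = 261.874 mm.
1 mm over 1 m² is 1 L, so volume = 261.874 × 3331 = 872302.29 L ≈ 872300 L.

872300 litres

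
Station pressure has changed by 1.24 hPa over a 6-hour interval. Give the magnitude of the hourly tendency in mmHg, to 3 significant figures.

1.24 hPa / 6 h × 0.750062 mmHg/hPa = 0.155 mmHg/h.

0.155 mmHg per hour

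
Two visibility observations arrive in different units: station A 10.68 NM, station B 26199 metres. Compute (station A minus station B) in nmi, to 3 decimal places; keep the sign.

station B: 26199 m = 14.14633 nmi.
Difference: 10.68000 − 14.14633 = -3.466 nmi.

-3.466 nmi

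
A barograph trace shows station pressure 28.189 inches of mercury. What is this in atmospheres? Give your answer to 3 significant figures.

0.942 atm

1 inHg = 0.0334211 atm, so 28.189 × 0.0334211 = 0.942 atm.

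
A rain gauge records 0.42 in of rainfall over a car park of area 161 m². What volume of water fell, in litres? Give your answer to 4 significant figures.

1718 litres

Depth: 0.42 in × 25.4 = 10.668 mm.
1 mm over 1 m² is 1 L, so volume = 10.668 × 161 = 1717.548 L ≈ 1718 L.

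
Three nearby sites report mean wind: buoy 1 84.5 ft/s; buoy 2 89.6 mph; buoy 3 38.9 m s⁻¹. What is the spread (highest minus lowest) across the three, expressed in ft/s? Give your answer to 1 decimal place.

46.9 ft/s

buoy 2: 89.6 mph = 131.413 ft/s.
buoy 3: 38.9 m/s = 127.625 ft/s.
Spread: 131.413 − 84.500 = 46.9 ft/s.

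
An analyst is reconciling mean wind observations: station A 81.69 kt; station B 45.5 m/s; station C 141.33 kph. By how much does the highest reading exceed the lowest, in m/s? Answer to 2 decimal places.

station A: 81.69 kt = 42.0250 m/s.
station C: 141.33 km/h = 39.2583 m/s.
Spread: 45.5000 − 39.2583 = 6.24 m/s.

6.24 m/s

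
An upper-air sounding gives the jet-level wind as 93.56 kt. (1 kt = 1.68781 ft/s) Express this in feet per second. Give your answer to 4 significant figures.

157.9 ft/s

1 kt = 1.68781 ft/s, so 93.56 × 1.68781 = 157.9 ft/s.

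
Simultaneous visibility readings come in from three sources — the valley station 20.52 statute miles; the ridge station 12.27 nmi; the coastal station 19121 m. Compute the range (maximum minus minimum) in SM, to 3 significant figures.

8.64 SM

the ridge station: 12.27 nmi = 14.1201 SM.
the coastal station: 19121 m = 11.8812 SM.
Spread: 20.5200 − 11.8812 = 8.64 SM.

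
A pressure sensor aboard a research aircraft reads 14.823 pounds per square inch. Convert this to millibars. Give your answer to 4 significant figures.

1 psi = 68.9476 mb, so 14.823 × 68.9476 = 1022 mb.

1022 mb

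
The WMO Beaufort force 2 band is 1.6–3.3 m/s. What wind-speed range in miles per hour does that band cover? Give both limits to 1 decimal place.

3.6 to 7.4 mph

1.6–3.3 m/s × 2.237 = 3.6–7.4 mph.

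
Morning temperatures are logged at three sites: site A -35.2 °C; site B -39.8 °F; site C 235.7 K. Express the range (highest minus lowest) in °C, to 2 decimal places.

site B: -39.8 °F = -39.889 °C.
site C: 235.7 K = -37.450 °C.
Spread: (-35.200) − (-39.889) = 4.689 °C.

4.69 °C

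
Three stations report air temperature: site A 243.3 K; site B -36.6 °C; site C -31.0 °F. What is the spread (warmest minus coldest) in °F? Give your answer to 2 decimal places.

site A: 243.3 K = -29.850 °C.
site C: -31.0 °F = -35.000 °C.
Spread: (-29.850) − (-36.600) = 6.750 °C = 12.15 °F.

12.15 °F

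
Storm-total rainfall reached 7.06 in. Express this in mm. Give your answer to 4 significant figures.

179.3 mm

1 in = 25.4 mm, so 7.06 × 25.4 = 179.3 mm.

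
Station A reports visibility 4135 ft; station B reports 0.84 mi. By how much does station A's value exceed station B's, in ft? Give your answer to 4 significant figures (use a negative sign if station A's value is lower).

-300.2 ft

station B: 0.84 SM = 4435.200 ft.
Difference: 4135.000 − 4435.200 = -300.2 ft.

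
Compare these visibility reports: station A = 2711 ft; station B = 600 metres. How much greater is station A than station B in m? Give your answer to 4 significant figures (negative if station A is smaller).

station A: 2711 ft = 826.313 m.
Difference: 826.313 − 600.000 = 226.3 m.

226.3 m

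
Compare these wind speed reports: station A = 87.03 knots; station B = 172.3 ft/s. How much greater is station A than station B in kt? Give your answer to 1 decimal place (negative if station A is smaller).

-15.1 kt

station B: 172.3 ft/s = 102.085 kt.
Difference: 87.030 − 102.085 = -15.1 kt.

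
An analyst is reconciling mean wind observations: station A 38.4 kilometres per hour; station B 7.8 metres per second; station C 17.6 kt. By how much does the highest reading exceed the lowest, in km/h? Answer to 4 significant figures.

10.32 km/h

station B: 7.8 m/s = 28.0800 km/h.
station C: 17.6 kt = 32.5952 km/h.
Spread: 38.4000 − 28.0800 = 10.32 km/h.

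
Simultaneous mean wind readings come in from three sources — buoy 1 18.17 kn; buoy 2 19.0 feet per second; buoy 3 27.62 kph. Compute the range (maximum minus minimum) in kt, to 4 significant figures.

6.913 kt

buoy 2: 19.0 ft/s = 11.25719 kt.
buoy 3: 27.62 km/h = 14.91361 kt.
Spread: 18.17000 − 11.25719 = 6.913 kt.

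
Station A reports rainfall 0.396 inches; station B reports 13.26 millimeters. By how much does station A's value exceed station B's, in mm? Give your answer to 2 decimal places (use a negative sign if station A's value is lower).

station A: 0.396 in = 10.0584 mm.
Difference: 10.0584 − 13.2600 = -3.20 mm.

-3.20 mm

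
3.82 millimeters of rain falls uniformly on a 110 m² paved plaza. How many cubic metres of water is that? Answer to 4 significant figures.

0.4202 cubic metres

1 mm over 1 m² is 1 L, so volume = 3.82 × 110 = 420.2 L = 0.4202 m³.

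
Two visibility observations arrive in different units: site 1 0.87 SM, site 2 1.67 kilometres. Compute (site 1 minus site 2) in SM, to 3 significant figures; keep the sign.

-0.168 SM

site 2: 1.67 km = 1.03769 SM.
Difference: 0.87000 − 1.03769 = -0.168 SM.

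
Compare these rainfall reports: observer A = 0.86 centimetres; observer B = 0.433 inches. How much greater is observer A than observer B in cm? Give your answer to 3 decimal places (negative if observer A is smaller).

observer B: 0.433 in = 1.09982 cm.
Difference: 0.86000 − 1.09982 = -0.240 cm.

-0.240 cm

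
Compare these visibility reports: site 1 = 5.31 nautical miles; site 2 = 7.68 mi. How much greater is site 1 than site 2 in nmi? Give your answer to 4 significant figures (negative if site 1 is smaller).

-1.364 nmi

site 2: 7.68 SM = 6.67374 nmi.
Difference: 5.31000 − 6.67374 = -1.364 nmi.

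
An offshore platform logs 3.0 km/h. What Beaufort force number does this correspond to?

3.0 km/h = 0.8 m/s, which is Beaufort 1 (light air, 0.3–1.5 m/s).

Beaufort force 1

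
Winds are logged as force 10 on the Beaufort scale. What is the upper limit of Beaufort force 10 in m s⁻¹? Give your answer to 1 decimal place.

Beaufort 10 (storm) spans 24.5–28.4 m/s.

28.4 m/s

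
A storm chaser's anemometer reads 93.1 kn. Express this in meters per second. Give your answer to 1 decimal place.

1 kt = 0.514444 m/s, so 93.1 × 0.514444 = 47.9 m/s.

47.9 m/s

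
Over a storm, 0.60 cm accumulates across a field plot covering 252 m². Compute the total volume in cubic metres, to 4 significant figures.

Depth: 0.60 cm × 10 = 6 mm.
1 mm over 1 m² is 1 L, so volume = 6 × 252 = 1512 L = 1.512 m³.

1.512 cubic metres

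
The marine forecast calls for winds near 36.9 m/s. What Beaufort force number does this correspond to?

Beaufort force 12

36.9 m/s lies in the Beaufort 12 band (hurricane force, ≥32.7 m/s).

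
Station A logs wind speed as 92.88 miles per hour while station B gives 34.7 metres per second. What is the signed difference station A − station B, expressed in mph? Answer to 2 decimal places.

station B: 34.7 m/s = 77.6217 mph.
Difference: 92.8800 − 77.6217 = 15.26 mph.

15.26 mph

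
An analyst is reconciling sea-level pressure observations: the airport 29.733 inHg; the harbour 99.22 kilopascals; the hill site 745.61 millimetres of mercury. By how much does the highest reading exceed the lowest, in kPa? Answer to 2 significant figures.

1.5 kPa

the airport: 29.733 inHg = 100.688 kPa.
the hill site: 745.61 mmHg = 99.407 kPa.
Spread: 100.688 − 99.220 = 1.5 kPa.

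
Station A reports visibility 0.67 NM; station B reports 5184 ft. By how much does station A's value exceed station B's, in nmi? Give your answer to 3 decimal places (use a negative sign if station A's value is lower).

station B: 5184 ft = 0.85318 nmi.
Difference: 0.67000 − 0.85318 = -0.183 nmi.

-0.183 nmi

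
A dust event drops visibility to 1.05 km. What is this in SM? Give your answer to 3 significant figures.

0.652 SM

1 km = 0.621371 SM, so 1.05 × 0.621371 = 0.652 SM.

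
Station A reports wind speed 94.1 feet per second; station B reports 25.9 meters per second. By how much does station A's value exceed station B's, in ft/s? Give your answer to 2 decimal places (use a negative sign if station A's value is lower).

station B: 25.9 m/s = 84.9738 ft/s.
Difference: 94.1000 − 84.9738 = 9.13 ft/s.

9.13 ft/s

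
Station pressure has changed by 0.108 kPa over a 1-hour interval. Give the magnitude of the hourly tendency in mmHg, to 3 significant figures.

0.810 mmHg per hour

0.108 kPa / 1 h × 7.50062 mmHg/kPa = 0.810 mmHg/h.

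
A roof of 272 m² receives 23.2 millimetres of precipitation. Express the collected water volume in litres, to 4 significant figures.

6310 litres

1 mm over 1 m² is 1 L, so volume = 23.2 × 272 = 6310.4 L ≈ 6310 L.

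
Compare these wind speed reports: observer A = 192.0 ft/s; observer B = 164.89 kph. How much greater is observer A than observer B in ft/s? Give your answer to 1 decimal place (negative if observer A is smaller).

observer B: 164.89 km/h = 150.272 ft/s.
Difference: 192.000 − 150.272 = 41.7 ft/s.

41.7 ft/s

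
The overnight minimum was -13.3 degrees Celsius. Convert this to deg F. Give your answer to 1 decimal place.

8.1 °F

°F = °C × 9/5 + 32 = -13.3 × 1.8 + 32 = 8.1 °F.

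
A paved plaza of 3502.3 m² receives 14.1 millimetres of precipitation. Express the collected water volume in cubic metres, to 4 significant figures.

49.38 cubic metres

1 mm over 1 m² is 1 L, so volume = 14.1 × 3502.3 = 49382.43 L = 49.38 m³.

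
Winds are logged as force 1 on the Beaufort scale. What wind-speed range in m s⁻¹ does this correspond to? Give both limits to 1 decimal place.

0.3 to 1.5 m/s

Beaufort 1 (light air) spans 0.3–1.5 m/s.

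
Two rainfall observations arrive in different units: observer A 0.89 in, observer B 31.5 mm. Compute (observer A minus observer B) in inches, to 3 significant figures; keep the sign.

-0.350 in

observer B: 31.5 mm = 1.24016 in.
Difference: 0.89000 − 1.24016 = -0.350 in.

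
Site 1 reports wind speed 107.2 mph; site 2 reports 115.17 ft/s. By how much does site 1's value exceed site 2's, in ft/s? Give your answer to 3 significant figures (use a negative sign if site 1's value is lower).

42.1 ft/s

site 1: 107.2 mph = 157.227 ft/s.
Difference: 157.227 − 115.170 = 42.1 ft/s.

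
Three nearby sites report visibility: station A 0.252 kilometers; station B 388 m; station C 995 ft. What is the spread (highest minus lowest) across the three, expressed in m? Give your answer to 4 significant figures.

136.0 m

station A: 0.252 km = 252.000 m.
station C: 995 ft = 303.276 m.
Spread: 388.000 − 252.000 = 136.0 m.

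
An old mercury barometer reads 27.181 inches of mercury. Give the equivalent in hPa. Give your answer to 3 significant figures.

920 hPa

1 inHg = 33.8639 hPa, so 27.181 × 33.8639 = 920 hPa.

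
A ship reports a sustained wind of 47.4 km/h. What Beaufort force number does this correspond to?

Beaufort force 6

47.4 km/h = 13.2 m/s, which is Beaufort 6 (strong breeze, 10.8–13.8 m/s).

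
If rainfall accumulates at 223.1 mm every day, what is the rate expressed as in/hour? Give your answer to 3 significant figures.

223.1 mm/day × 0.0393701 in/mm × 0.0416667 day/hour = 0.366 in/hour.

0.366 in/hour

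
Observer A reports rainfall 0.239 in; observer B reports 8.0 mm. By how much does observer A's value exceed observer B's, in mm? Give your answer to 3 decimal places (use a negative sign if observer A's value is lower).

-1.929 mm

observer A: 0.239 in = 6.07060 mm.
Difference: 6.07060 − 8.00000 = -1.929 mm.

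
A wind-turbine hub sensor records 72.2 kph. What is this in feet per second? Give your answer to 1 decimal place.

65.8 ft/s

1 km/h = 0.911344 ft/s, so 72.2 × 0.911344 = 65.8 ft/s.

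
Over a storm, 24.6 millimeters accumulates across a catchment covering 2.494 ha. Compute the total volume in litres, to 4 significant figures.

Area: 2.494 ha = 24940 m².
1 mm over 1 m² is 1 L, so volume = 24.6 × 24940 = 613524 L ≈ 613500 L.

613500 litres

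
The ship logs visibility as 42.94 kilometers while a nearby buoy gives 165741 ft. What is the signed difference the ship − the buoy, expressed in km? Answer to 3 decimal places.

-7.578 km

the buoy: 165741 ft = 50.51786 km.
Difference: 42.94000 − 50.51786 = -7.578 km.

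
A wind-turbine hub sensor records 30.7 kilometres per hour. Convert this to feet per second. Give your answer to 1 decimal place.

1 km/h = 0.911344 ft/s, so 30.7 × 0.911344 = 28.0 ft/s.

28.0 ft/s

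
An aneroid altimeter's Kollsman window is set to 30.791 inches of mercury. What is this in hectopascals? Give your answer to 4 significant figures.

1 inHg = 33.8639 hPa, so 30.791 × 33.8639 = 1043 hPa.

1043 hPa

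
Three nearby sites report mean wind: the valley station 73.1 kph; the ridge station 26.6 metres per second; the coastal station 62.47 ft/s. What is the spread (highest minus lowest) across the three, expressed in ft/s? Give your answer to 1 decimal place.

24.8 ft/s

the valley station: 73.1 km/h = 66.619 ft/s.
the ridge station: 26.6 m/s = 87.270 ft/s.
Spread: 87.270 − 62.470 = 24.8 ft/s.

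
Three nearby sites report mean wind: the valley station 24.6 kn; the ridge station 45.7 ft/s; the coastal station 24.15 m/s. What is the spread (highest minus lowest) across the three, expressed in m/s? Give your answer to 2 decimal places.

the valley station: 24.6 kt = 12.6553 m/s.
the ridge station: 45.7 ft/s = 13.9294 m/s.
Spread: 24.1500 − 12.6553 = 11.49 m/s.

11.49 m/s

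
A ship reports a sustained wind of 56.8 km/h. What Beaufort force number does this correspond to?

Beaufort force 7

56.8 km/h = 15.8 m/s, which is Beaufort 7 (near gale, 13.9–17.1 m/s).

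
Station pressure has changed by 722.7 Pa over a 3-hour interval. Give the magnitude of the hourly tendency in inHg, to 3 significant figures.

0.0711 inHg per hour

722.7 Pa / 3 h × 0.0002953 inHg/Pa = 0.0711 inHg/h.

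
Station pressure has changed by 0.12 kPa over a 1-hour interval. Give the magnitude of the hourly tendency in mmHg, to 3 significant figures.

0.900 mmHg per hour

0.12 kPa / 1 h × 7.50062 mmHg/kPa = 0.900 mmHg/h.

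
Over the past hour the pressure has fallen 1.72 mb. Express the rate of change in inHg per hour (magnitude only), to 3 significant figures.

0.0508 inHg per hour

1.72 mb / 1 h × 0.02953 inHg/mb = 0.0508 inHg/h.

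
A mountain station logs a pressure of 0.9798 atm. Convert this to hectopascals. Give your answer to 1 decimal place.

1 atm = 1013.25 hPa, so 0.9798 × 1013.25 = 992.8 hPa.

992.8 hPa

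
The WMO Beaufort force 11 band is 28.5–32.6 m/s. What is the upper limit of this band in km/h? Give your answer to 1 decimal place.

117.4 km/h

28.5–32.6 m/s × 3.6 = 102.6–117.4 km/h.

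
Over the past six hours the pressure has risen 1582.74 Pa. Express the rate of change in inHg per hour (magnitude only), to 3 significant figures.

1582.74 Pa / 6 h × 0.0002953 inHg/Pa = 0.0779 inHg/h.

0.0779 inHg per hour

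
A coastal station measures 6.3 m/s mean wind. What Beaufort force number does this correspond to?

6.3 m/s lies in the Beaufort 4 band (moderate breeze, 5.5–7.9 m/s).

Beaufort force 4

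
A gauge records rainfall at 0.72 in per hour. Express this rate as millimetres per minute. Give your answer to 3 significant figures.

0.305 mm/minute

0.72 in/hour × 25.4 mm/in × 0.0166667 hour/minute = 0.305 mm/minute.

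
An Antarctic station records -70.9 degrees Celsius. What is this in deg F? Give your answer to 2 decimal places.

-95.62 °F

°F = °C × 9/5 + 32 = -70.9 × 1.8 + 32 = -95.62 °F.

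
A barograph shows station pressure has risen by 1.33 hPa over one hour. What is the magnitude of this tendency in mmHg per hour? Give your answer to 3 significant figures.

1.33 hPa / 1 h × 0.750062 mmHg/hPa = 0.998 mmHg/h.

0.998 mmHg per hour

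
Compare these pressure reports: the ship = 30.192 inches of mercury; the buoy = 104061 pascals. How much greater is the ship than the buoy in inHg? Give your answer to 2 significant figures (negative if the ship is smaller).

-0.54 inHg

the buoy: 104061 Pa = 30.7292 inHg.
Difference: 30.1920 − 30.7292 = -0.54 inHg.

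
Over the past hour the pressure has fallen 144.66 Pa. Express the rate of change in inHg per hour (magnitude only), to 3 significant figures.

0.0427 inHg per hour

144.66 Pa / 1 h × 0.0002953 inHg/Pa = 0.0427 inHg/h.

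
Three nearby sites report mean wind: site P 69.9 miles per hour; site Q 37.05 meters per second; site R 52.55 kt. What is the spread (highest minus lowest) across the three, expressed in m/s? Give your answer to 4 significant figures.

10.02 m/s

site P: 69.9 mph = 31.2481 m/s.
site R: 52.55 kt = 27.0341 m/s.
Spread: 37.0500 − 27.0341 = 10.02 m/s.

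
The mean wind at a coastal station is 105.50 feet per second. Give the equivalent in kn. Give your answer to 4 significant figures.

1 ft/s = 0.592484 kt, so 105.50 × 0.592484 = 62.51 kt.

62.51 kt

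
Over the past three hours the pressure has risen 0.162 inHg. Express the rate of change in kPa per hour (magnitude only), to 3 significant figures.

0.162 inHg / 3 h × 3.38639 kPa/inHg = 0.183 kPa/h.

0.183 kPa per hour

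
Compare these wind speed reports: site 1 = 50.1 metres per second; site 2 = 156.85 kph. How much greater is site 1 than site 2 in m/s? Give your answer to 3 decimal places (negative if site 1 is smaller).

6.531 m/s

site 2: 156.85 km/h = 43.56944 m/s.
Difference: 50.10000 − 43.56944 = 6.531 m/s.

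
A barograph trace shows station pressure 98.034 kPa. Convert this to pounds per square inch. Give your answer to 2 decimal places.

14.22 psi

1 kPa = 0.145038 psi, so 98.034 × 0.145038 = 14.22 psi.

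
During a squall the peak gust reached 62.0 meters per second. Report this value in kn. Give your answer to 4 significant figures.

1 m/s = 1.94384 kt, so 62.0 × 1.94384 = 120.5 kt.

120.5 kt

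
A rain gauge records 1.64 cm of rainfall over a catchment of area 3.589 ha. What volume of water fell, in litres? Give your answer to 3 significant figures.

Depth: 1.64 cm × 10 = 16.4 mm.
Area: 3.589 ha = 35890 m².
1 mm over 1 m² is 1 L, so volume = 16.4 × 35890 = 588596 L ≈ 589000 L.

589000 litres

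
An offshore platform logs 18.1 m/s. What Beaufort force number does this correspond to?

18.1 m/s lies in the Beaufort 8 band (gale, 17.2–20.7 m/s).

Beaufort force 8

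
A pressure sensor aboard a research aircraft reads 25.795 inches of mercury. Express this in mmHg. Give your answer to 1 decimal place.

1 inHg = 25.4 mmHg, so 25.795 × 25.4 = 655.2 mmHg.

655.2 mmHg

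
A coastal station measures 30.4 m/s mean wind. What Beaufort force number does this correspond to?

Beaufort force 11

30.4 m/s lies in the Beaufort 11 band (violent storm, 28.5–32.6 m/s).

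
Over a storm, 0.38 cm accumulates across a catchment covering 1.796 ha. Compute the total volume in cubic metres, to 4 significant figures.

68.25 cubic metres

Depth: 0.38 cm × 10 = 3.8 mm.
Area: 1.796 ha = 17960 m².
1 mm over 1 m² is 1 L, so volume = 3.8 × 17960 = 68248 L = 68.25 m³.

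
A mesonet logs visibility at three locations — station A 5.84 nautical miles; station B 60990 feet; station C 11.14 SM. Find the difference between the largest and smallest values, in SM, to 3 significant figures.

station A: 5.84 nmi = 6.7206 SM.
station B: 60990 ft = 11.5511 SM.
Spread: 11.5511 − 6.7206 = 4.83 SM.

4.83 SM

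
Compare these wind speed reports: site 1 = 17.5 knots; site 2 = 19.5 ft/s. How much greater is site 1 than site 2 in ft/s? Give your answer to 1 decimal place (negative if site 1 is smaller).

site 1: 17.5 kt = 29.537 ft/s.
Difference: 29.537 − 19.500 = 10.0 ft/s.

10.0 ft/s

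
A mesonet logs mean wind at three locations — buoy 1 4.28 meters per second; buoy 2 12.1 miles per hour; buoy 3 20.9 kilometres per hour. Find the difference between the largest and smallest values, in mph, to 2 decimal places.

buoy 1: 4.28 m/s = 9.5741 mph.
buoy 3: 20.9 km/h = 12.9867 mph.
Spread: 12.9867 − 9.5741 = 3.41 mph.

3.41 mph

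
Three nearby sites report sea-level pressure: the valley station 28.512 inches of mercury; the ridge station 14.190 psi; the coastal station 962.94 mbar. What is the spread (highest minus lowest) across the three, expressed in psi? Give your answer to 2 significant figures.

0.22 psi

the valley station: 28.512 inHg = 14.0038 psi.
the coastal station: 962.94 mb = 13.9663 psi.
Spread: 14.1900 − 13.9663 = 0.22 psi.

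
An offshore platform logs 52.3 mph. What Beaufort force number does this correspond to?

Beaufort force 9

52.3 mph = 23.4 m/s, which is Beaufort 9 (strong gale, 20.8–24.4 m/s).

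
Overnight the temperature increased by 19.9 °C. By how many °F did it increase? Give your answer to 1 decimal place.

35.8 °F

For a temperature change the 32° offset cancels: Δ°F = 19.9 × 1.8 = 35.8 °F.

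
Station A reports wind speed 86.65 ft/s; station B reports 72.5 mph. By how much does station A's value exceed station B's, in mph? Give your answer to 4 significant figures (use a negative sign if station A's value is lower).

-13.42 mph

station A: 86.65 ft/s = 59.0795 mph.
Difference: 59.0795 − 72.5000 = -13.42 mph.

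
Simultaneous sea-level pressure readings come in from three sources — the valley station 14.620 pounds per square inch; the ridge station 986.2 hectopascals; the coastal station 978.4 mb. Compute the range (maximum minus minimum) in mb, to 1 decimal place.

29.6 mb

the valley station: 14.620 psi = 1008.014 mb.
the ridge station: 986.2 hPa = 986.200 mb.
Spread: 1008.014 − 978.400 = 29.6 mb.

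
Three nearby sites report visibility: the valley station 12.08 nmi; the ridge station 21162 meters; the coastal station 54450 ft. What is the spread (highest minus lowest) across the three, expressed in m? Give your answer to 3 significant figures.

the valley station: 12.08 nmi = 22372.16 m.
the coastal station: 54450 ft = 16596.36 m.
Spread: 22372.16 − 16596.36 = 5780 m.

5780 m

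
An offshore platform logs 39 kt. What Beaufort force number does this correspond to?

Beaufort force 8

39 kt lies in the Beaufort 8 band (gale, 34–40 kt).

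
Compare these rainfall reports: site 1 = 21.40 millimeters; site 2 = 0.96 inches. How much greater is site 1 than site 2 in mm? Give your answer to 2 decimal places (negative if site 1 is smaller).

-2.98 mm

site 2: 0.96 in = 24.3840 mm.
Difference: 21.4000 − 24.3840 = -2.98 mm.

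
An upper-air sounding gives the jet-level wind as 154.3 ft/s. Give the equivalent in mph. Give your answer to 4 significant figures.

1 ft/s = 0.681818 mph, so 154.3 × 0.681818 = 105.2 mph.

105.2 mph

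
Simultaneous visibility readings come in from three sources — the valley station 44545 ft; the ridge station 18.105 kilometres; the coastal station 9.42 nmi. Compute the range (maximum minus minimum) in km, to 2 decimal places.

the valley station: 44545 ft = 13.5773 km.
the coastal station: 9.42 nmi = 17.4458 km.
Spread: 18.1050 − 13.5773 = 4.53 km.

4.53 km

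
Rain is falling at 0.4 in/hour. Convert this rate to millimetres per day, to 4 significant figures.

0.4 in/hour × 25.4 mm/in × 24 hour/day = 243.8 mm/day.

243.8 mm/day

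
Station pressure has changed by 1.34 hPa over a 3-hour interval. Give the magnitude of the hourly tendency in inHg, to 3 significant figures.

1.34 hPa / 3 h × 0.02953 inHg/hPa = 0.0132 inHg/h.

0.0132 inHg per hour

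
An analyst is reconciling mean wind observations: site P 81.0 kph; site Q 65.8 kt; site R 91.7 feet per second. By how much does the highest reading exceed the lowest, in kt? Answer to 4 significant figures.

site P: 81.0 km/h = 43.7365 kt.
site R: 91.7 ft/s = 54.3308 kt.
Spread: 65.8000 − 43.7365 = 22.06 kt.

22.06 kt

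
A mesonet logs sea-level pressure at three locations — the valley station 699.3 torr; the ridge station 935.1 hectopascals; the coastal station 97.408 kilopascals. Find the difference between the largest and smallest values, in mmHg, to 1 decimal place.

31.3 mmHg

the ridge station: 935.1 hPa = 701.383 mmHg.
the coastal station: 97.408 kPa = 730.620 mmHg.
Spread: 730.620 − 699.300 = 31.3 mmHg.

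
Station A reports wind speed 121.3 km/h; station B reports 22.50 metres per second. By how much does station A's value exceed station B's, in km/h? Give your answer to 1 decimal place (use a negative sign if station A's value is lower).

40.3 km/h

station B: 22.50 m/s = 81.000 km/h.
Difference: 121.300 − 81.000 = 40.3 km/h.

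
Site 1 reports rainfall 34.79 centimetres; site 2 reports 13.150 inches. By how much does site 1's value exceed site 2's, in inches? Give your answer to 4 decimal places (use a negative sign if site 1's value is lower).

site 1: 34.79 cm = 13.6968504 in.
Difference: 13.6968504 − 13.1500000 = 0.5469 in.

0.5469 in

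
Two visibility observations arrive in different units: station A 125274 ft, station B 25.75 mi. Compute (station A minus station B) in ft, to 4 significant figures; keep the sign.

-10690 ft

station B: 25.75 SM = 135960.00 ft.
Difference: 125274.00 − 135960.00 = -10690 ft.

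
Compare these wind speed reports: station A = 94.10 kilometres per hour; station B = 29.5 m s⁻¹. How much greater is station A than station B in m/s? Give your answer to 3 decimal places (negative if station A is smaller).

-3.361 m/s

station A: 94.10 km/h = 26.13889 m/s.
Difference: 26.13889 − 29.50000 = -3.361 m/s.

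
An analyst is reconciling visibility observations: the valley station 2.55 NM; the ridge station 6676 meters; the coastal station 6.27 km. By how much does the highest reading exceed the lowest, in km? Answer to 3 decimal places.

1.953 km

the valley station: 2.55 nmi = 4.72260 km.
the ridge station: 6676 m = 6.67600 km.
Spread: 6.67600 − 4.72260 = 1.953 km.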